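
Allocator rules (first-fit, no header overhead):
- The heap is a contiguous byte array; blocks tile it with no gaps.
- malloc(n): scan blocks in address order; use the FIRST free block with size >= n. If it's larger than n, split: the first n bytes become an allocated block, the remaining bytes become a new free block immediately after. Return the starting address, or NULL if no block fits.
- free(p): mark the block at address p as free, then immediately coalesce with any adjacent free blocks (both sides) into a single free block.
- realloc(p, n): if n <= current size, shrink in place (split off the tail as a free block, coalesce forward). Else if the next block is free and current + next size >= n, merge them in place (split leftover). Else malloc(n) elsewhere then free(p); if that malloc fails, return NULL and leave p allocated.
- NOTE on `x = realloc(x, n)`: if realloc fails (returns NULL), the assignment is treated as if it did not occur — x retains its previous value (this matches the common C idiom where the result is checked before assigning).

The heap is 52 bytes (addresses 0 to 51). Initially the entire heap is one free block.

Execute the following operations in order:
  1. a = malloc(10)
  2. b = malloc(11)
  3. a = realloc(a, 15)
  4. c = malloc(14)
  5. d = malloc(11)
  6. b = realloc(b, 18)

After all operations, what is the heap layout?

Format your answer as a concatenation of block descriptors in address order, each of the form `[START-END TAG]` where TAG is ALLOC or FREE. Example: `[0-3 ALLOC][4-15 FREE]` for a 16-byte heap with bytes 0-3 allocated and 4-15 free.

Op 1: a = malloc(10) -> a = 0; heap: [0-9 ALLOC][10-51 FREE]
Op 2: b = malloc(11) -> b = 10; heap: [0-9 ALLOC][10-20 ALLOC][21-51 FREE]
Op 3: a = realloc(a, 15) -> a = 21; heap: [0-9 FREE][10-20 ALLOC][21-35 ALLOC][36-51 FREE]
Op 4: c = malloc(14) -> c = 36; heap: [0-9 FREE][10-20 ALLOC][21-35 ALLOC][36-49 ALLOC][50-51 FREE]
Op 5: d = malloc(11) -> d = NULL; heap: [0-9 FREE][10-20 ALLOC][21-35 ALLOC][36-49 ALLOC][50-51 FREE]
Op 6: b = realloc(b, 18) -> NULL (b unchanged); heap: [0-9 FREE][10-20 ALLOC][21-35 ALLOC][36-49 ALLOC][50-51 FREE]

Answer: [0-9 FREE][10-20 ALLOC][21-35 ALLOC][36-49 ALLOC][50-51 FREE]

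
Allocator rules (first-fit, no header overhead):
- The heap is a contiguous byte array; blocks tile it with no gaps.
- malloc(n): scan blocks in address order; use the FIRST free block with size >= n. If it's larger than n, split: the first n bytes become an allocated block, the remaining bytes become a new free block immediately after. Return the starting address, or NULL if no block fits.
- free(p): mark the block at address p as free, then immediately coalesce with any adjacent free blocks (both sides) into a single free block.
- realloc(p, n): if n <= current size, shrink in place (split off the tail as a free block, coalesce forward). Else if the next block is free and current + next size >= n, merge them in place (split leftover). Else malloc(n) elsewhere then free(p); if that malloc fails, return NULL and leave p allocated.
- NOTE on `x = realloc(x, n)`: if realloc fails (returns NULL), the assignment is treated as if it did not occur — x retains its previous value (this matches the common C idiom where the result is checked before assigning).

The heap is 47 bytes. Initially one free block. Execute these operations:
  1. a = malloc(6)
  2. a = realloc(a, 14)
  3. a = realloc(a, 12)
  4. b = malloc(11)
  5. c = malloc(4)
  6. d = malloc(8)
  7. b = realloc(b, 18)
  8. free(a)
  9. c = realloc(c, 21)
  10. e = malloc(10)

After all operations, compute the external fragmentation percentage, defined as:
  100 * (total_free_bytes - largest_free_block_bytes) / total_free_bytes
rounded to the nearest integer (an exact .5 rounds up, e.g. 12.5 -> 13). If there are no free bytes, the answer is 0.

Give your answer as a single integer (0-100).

Answer: 14

Derivation:
Op 1: a = malloc(6) -> a = 0; heap: [0-5 ALLOC][6-46 FREE]
Op 2: a = realloc(a, 14) -> a = 0; heap: [0-13 ALLOC][14-46 FREE]
Op 3: a = realloc(a, 12) -> a = 0; heap: [0-11 ALLOC][12-46 FREE]
Op 4: b = malloc(11) -> b = 12; heap: [0-11 ALLOC][12-22 ALLOC][23-46 FREE]
Op 5: c = malloc(4) -> c = 23; heap: [0-11 ALLOC][12-22 ALLOC][23-26 ALLOC][27-46 FREE]
Op 6: d = malloc(8) -> d = 27; heap: [0-11 ALLOC][12-22 ALLOC][23-26 ALLOC][27-34 ALLOC][35-46 FREE]
Op 7: b = realloc(b, 18) -> NULL (b unchanged); heap: [0-11 ALLOC][12-22 ALLOC][23-26 ALLOC][27-34 ALLOC][35-46 FREE]
Op 8: free(a) -> (freed a); heap: [0-11 FREE][12-22 ALLOC][23-26 ALLOC][27-34 ALLOC][35-46 FREE]
Op 9: c = realloc(c, 21) -> NULL (c unchanged); heap: [0-11 FREE][12-22 ALLOC][23-26 ALLOC][27-34 ALLOC][35-46 FREE]
Op 10: e = malloc(10) -> e = 0; heap: [0-9 ALLOC][10-11 FREE][12-22 ALLOC][23-26 ALLOC][27-34 ALLOC][35-46 FREE]
Free blocks: [2 12] total_free=14 largest=12 -> 100*(14-12)/14 = 200/14 ≈ 14.286 -> rounds to 14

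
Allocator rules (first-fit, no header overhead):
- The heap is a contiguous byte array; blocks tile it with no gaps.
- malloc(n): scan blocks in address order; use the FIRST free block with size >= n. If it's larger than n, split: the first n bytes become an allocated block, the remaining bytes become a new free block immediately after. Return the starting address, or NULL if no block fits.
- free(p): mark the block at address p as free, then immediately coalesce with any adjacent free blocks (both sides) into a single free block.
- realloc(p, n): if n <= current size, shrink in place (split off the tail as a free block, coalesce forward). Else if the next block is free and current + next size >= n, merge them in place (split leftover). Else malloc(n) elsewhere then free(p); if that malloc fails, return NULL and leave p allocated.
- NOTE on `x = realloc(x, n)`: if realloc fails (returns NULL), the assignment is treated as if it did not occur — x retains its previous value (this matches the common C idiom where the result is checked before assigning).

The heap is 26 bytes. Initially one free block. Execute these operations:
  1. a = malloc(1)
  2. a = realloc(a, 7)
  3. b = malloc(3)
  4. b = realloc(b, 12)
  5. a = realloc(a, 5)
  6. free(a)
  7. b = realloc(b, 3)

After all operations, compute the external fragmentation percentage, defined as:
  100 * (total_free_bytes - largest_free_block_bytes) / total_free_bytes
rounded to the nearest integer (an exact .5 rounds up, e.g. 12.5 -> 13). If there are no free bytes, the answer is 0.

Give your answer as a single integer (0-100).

Op 1: a = malloc(1) -> a = 0; heap: [0-0 ALLOC][1-25 FREE]
Op 2: a = realloc(a, 7) -> a = 0; heap: [0-6 ALLOC][7-25 FREE]
Op 3: b = malloc(3) -> b = 7; heap: [0-6 ALLOC][7-9 ALLOC][10-25 FREE]
Op 4: b = realloc(b, 12) -> b = 7; heap: [0-6 ALLOC][7-18 ALLOC][19-25 FREE]
Op 5: a = realloc(a, 5) -> a = 0; heap: [0-4 ALLOC][5-6 FREE][7-18 ALLOC][19-25 FREE]
Op 6: free(a) -> (freed a); heap: [0-6 FREE][7-18 ALLOC][19-25 FREE]
Op 7: b = realloc(b, 3) -> b = 7; heap: [0-6 FREE][7-9 ALLOC][10-25 FREE]
Free blocks: [7 16] total_free=23 largest=16 -> 100*(23-16)/23 = 700/23 ≈ 30.435 -> rounds to 30

Answer: 30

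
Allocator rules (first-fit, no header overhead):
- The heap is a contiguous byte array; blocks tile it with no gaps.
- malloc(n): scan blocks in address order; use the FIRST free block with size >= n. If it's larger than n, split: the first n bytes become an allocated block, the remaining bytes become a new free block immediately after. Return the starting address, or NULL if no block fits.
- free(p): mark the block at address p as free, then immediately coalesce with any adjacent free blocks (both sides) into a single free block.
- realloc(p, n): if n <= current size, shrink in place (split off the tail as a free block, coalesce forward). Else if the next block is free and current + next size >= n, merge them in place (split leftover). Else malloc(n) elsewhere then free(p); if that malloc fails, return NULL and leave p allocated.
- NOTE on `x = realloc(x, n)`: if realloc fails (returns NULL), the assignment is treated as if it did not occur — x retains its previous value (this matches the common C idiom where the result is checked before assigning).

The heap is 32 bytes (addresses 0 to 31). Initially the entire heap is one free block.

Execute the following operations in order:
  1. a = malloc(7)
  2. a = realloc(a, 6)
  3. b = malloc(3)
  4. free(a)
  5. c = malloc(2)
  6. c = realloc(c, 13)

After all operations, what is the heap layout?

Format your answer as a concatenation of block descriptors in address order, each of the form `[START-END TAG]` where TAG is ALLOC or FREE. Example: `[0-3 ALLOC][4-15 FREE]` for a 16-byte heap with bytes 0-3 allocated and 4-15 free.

Op 1: a = malloc(7) -> a = 0; heap: [0-6 ALLOC][7-31 FREE]
Op 2: a = realloc(a, 6) -> a = 0; heap: [0-5 ALLOC][6-31 FREE]
Op 3: b = malloc(3) -> b = 6; heap: [0-5 ALLOC][6-8 ALLOC][9-31 FREE]
Op 4: free(a) -> (freed a); heap: [0-5 FREE][6-8 ALLOC][9-31 FREE]
Op 5: c = malloc(2) -> c = 0; heap: [0-1 ALLOC][2-5 FREE][6-8 ALLOC][9-31 FREE]
Op 6: c = realloc(c, 13) -> c = 9; heap: [0-5 FREE][6-8 ALLOC][9-21 ALLOC][22-31 FREE]

Answer: [0-5 FREE][6-8 ALLOC][9-21 ALLOC][22-31 FREE]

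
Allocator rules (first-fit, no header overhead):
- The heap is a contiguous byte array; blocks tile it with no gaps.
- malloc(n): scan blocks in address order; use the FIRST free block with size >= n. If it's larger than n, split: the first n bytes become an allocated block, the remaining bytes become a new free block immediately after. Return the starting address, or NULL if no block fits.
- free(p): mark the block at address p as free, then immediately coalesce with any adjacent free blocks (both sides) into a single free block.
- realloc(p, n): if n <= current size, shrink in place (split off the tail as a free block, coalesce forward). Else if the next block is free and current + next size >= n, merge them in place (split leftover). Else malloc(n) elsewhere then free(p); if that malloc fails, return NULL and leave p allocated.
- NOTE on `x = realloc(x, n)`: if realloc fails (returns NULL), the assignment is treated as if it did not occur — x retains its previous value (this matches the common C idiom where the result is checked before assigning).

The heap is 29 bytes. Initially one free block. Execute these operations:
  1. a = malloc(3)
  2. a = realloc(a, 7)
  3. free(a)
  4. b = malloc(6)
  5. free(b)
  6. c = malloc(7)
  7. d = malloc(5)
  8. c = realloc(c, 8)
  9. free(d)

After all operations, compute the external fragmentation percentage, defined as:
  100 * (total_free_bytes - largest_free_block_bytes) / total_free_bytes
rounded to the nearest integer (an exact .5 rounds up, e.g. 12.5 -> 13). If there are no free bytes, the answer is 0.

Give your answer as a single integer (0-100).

Op 1: a = malloc(3) -> a = 0; heap: [0-2 ALLOC][3-28 FREE]
Op 2: a = realloc(a, 7) -> a = 0; heap: [0-6 ALLOC][7-28 FREE]
Op 3: free(a) -> (freed a); heap: [0-28 FREE]
Op 4: b = malloc(6) -> b = 0; heap: [0-5 ALLOC][6-28 FREE]
Op 5: free(b) -> (freed b); heap: [0-28 FREE]
Op 6: c = malloc(7) -> c = 0; heap: [0-6 ALLOC][7-28 FREE]
Op 7: d = malloc(5) -> d = 7; heap: [0-6 ALLOC][7-11 ALLOC][12-28 FREE]
Op 8: c = realloc(c, 8) -> c = 12; heap: [0-6 FREE][7-11 ALLOC][12-19 ALLOC][20-28 FREE]
Op 9: free(d) -> (freed d); heap: [0-11 FREE][12-19 ALLOC][20-28 FREE]
Free blocks: [12 9] total_free=21 largest=12 -> 100*(21-12)/21 = 900/21 ≈ 42.857 -> rounds to 43

Answer: 43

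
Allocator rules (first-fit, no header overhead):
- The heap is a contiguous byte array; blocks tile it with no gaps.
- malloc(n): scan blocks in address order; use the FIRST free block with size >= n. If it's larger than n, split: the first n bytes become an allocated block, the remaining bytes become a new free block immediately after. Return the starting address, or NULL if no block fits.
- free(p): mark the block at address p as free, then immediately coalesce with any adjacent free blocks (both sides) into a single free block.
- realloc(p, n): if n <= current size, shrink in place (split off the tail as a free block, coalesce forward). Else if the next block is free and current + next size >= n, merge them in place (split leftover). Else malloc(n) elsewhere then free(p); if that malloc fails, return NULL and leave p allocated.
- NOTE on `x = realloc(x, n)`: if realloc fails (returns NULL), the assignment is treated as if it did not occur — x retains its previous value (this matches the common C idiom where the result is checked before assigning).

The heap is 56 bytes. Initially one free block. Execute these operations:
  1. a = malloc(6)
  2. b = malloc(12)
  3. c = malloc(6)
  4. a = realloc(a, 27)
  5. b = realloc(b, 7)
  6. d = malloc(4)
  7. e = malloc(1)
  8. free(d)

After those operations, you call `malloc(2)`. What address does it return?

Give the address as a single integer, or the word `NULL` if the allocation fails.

Op 1: a = malloc(6) -> a = 0; heap: [0-5 ALLOC][6-55 FREE]
Op 2: b = malloc(12) -> b = 6; heap: [0-5 ALLOC][6-17 ALLOC][18-55 FREE]
Op 3: c = malloc(6) -> c = 18; heap: [0-5 ALLOC][6-17 ALLOC][18-23 ALLOC][24-55 FREE]
Op 4: a = realloc(a, 27) -> a = 24; heap: [0-5 FREE][6-17 ALLOC][18-23 ALLOC][24-50 ALLOC][51-55 FREE]
Op 5: b = realloc(b, 7) -> b = 6; heap: [0-5 FREE][6-12 ALLOC][13-17 FREE][18-23 ALLOC][24-50 ALLOC][51-55 FREE]
Op 6: d = malloc(4) -> d = 0; heap: [0-3 ALLOC][4-5 FREE][6-12 ALLOC][13-17 FREE][18-23 ALLOC][24-50 ALLOC][51-55 FREE]
Op 7: e = malloc(1) -> e = 4; heap: [0-3 ALLOC][4-4 ALLOC][5-5 FREE][6-12 ALLOC][13-17 FREE][18-23 ALLOC][24-50 ALLOC][51-55 FREE]
Op 8: free(d) -> (freed d); heap: [0-3 FREE][4-4 ALLOC][5-5 FREE][6-12 ALLOC][13-17 FREE][18-23 ALLOC][24-50 ALLOC][51-55 FREE]
malloc(2): first-fit scan over [0-3 FREE][4-4 ALLOC][5-5 FREE][6-12 ALLOC][13-17 FREE][18-23 ALLOC][24-50 ALLOC][51-55 FREE] -> 0

Answer: 0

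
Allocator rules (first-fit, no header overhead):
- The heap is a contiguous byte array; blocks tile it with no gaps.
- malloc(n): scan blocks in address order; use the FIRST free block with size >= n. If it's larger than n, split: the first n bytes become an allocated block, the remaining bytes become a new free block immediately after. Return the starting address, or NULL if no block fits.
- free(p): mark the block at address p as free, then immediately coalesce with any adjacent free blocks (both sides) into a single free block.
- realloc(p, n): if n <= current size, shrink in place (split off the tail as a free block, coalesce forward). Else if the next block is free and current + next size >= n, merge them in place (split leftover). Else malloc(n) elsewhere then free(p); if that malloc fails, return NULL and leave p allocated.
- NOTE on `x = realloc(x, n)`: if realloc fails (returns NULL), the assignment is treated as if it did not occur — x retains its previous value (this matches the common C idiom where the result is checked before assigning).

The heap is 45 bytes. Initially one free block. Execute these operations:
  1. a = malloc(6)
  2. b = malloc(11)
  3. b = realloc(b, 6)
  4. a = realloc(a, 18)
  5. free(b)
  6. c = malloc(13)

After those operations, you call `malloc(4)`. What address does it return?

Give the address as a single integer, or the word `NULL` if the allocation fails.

Op 1: a = malloc(6) -> a = 0; heap: [0-5 ALLOC][6-44 FREE]
Op 2: b = malloc(11) -> b = 6; heap: [0-5 ALLOC][6-16 ALLOC][17-44 FREE]
Op 3: b = realloc(b, 6) -> b = 6; heap: [0-5 ALLOC][6-11 ALLOC][12-44 FREE]
Op 4: a = realloc(a, 18) -> a = 12; heap: [0-5 FREE][6-11 ALLOC][12-29 ALLOC][30-44 FREE]
Op 5: free(b) -> (freed b); heap: [0-11 FREE][12-29 ALLOC][30-44 FREE]
Op 6: c = malloc(13) -> c = 30; heap: [0-11 FREE][12-29 ALLOC][30-42 ALLOC][43-44 FREE]
malloc(4): first-fit scan over [0-11 FREE][12-29 ALLOC][30-42 ALLOC][43-44 FREE] -> 0

Answer: 0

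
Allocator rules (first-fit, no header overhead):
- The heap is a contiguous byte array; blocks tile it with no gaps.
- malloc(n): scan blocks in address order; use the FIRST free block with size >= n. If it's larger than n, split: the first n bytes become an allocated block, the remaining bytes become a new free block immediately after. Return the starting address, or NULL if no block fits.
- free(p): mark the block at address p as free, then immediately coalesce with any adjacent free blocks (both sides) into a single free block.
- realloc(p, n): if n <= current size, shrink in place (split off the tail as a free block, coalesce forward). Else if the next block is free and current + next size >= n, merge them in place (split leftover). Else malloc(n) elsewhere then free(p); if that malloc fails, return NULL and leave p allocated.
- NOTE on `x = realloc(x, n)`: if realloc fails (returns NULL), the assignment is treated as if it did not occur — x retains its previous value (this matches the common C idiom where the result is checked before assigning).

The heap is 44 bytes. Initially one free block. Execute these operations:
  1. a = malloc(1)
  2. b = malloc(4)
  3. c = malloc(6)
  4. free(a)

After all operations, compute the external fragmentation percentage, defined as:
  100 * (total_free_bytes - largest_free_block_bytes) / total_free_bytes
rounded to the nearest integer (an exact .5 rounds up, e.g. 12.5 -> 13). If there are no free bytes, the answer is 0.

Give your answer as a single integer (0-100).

Op 1: a = malloc(1) -> a = 0; heap: [0-0 ALLOC][1-43 FREE]
Op 2: b = malloc(4) -> b = 1; heap: [0-0 ALLOC][1-4 ALLOC][5-43 FREE]
Op 3: c = malloc(6) -> c = 5; heap: [0-0 ALLOC][1-4 ALLOC][5-10 ALLOC][11-43 FREE]
Op 4: free(a) -> (freed a); heap: [0-0 FREE][1-4 ALLOC][5-10 ALLOC][11-43 FREE]
Free blocks: [1 33] total_free=34 largest=33 -> 100*(34-33)/34 = 100/34 ≈ 2.941 -> rounds to 3

Answer: 3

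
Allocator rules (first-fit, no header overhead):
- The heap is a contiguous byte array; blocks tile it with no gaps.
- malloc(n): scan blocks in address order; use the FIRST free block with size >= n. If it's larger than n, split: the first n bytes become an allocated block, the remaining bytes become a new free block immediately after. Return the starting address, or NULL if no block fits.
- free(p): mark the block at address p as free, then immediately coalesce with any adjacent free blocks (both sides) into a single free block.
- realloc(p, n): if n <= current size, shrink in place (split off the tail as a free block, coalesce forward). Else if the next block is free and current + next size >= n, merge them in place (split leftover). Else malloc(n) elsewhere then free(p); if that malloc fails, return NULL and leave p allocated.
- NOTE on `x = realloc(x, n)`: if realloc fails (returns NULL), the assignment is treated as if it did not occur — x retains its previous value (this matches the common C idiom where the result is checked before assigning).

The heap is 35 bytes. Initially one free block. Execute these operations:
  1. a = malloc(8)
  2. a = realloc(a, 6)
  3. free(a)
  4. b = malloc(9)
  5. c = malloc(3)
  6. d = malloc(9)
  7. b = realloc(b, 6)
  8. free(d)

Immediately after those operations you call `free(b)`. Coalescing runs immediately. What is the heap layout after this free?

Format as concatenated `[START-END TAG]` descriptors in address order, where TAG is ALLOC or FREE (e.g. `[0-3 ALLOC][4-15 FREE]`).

Answer: [0-8 FREE][9-11 ALLOC][12-34 FREE]

Derivation:
Op 1: a = malloc(8) -> a = 0; heap: [0-7 ALLOC][8-34 FREE]
Op 2: a = realloc(a, 6) -> a = 0; heap: [0-5 ALLOC][6-34 FREE]
Op 3: free(a) -> (freed a); heap: [0-34 FREE]
Op 4: b = malloc(9) -> b = 0; heap: [0-8 ALLOC][9-34 FREE]
Op 5: c = malloc(3) -> c = 9; heap: [0-8 ALLOC][9-11 ALLOC][12-34 FREE]
Op 6: d = malloc(9) -> d = 12; heap: [0-8 ALLOC][9-11 ALLOC][12-20 ALLOC][21-34 FREE]
Op 7: b = realloc(b, 6) -> b = 0; heap: [0-5 ALLOC][6-8 FREE][9-11 ALLOC][12-20 ALLOC][21-34 FREE]
Op 8: free(d) -> (freed d); heap: [0-5 ALLOC][6-8 FREE][9-11 ALLOC][12-34 FREE]
free(b): b = 0 -> block [0-5 ALLOC]; mark free, coalesce with adjacent free neighbors -> [0-8 FREE][9-11 ALLOC][12-34 FREE]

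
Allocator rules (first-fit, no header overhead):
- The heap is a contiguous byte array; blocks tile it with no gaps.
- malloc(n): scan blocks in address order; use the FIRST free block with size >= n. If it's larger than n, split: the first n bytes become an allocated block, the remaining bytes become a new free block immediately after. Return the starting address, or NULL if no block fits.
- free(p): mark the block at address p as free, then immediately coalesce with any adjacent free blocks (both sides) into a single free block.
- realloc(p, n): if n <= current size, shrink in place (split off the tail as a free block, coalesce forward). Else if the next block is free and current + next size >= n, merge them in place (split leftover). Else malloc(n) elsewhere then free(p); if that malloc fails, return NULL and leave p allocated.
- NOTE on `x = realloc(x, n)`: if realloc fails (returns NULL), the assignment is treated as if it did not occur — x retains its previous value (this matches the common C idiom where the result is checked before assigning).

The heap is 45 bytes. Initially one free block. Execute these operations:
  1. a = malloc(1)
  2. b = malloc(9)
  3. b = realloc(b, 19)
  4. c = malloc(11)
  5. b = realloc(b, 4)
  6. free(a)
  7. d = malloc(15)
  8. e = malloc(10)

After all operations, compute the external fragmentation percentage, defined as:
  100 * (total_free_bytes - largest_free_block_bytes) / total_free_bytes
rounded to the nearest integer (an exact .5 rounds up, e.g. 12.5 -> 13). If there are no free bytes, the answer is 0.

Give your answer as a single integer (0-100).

Answer: 20

Derivation:
Op 1: a = malloc(1) -> a = 0; heap: [0-0 ALLOC][1-44 FREE]
Op 2: b = malloc(9) -> b = 1; heap: [0-0 ALLOC][1-9 ALLOC][10-44 FREE]
Op 3: b = realloc(b, 19) -> b = 1; heap: [0-0 ALLOC][1-19 ALLOC][20-44 FREE]
Op 4: c = malloc(11) -> c = 20; heap: [0-0 ALLOC][1-19 ALLOC][20-30 ALLOC][31-44 FREE]
Op 5: b = realloc(b, 4) -> b = 1; heap: [0-0 ALLOC][1-4 ALLOC][5-19 FREE][20-30 ALLOC][31-44 FREE]
Op 6: free(a) -> (freed a); heap: [0-0 FREE][1-4 ALLOC][5-19 FREE][20-30 ALLOC][31-44 FREE]
Op 7: d = malloc(15) -> d = 5; heap: [0-0 FREE][1-4 ALLOC][5-19 ALLOC][20-30 ALLOC][31-44 FREE]
Op 8: e = malloc(10) -> e = 31; heap: [0-0 FREE][1-4 ALLOC][5-19 ALLOC][20-30 ALLOC][31-40 ALLOC][41-44 FREE]
Free blocks: [1 4] total_free=5 largest=4 -> 100*(5-4)/5 = 100/5 = 20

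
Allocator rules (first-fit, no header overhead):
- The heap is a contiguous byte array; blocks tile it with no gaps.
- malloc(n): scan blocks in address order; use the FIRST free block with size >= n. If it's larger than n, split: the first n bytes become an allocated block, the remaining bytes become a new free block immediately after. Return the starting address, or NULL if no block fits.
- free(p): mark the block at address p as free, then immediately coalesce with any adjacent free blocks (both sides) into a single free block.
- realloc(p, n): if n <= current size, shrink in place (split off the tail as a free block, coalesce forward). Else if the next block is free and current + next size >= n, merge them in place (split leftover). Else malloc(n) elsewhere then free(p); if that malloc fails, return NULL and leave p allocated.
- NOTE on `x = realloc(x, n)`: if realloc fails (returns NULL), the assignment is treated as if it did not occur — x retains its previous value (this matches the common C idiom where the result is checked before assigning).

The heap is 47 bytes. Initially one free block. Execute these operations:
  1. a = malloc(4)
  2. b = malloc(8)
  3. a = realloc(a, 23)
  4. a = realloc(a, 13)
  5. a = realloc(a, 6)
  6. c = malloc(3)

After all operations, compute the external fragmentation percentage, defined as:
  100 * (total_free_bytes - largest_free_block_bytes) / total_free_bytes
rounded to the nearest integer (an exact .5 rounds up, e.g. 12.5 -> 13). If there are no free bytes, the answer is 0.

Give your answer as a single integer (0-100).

Op 1: a = malloc(4) -> a = 0; heap: [0-3 ALLOC][4-46 FREE]
Op 2: b = malloc(8) -> b = 4; heap: [0-3 ALLOC][4-11 ALLOC][12-46 FREE]
Op 3: a = realloc(a, 23) -> a = 12; heap: [0-3 FREE][4-11 ALLOC][12-34 ALLOC][35-46 FREE]
Op 4: a = realloc(a, 13) -> a = 12; heap: [0-3 FREE][4-11 ALLOC][12-24 ALLOC][25-46 FREE]
Op 5: a = realloc(a, 6) -> a = 12; heap: [0-3 FREE][4-11 ALLOC][12-17 ALLOC][18-46 FREE]
Op 6: c = malloc(3) -> c = 0; heap: [0-2 ALLOC][3-3 FREE][4-11 ALLOC][12-17 ALLOC][18-46 FREE]
Free blocks: [1 29] total_free=30 largest=29 -> 100*(30-29)/30 = 100/30 ≈ 3.333 -> rounds to 3

Answer: 3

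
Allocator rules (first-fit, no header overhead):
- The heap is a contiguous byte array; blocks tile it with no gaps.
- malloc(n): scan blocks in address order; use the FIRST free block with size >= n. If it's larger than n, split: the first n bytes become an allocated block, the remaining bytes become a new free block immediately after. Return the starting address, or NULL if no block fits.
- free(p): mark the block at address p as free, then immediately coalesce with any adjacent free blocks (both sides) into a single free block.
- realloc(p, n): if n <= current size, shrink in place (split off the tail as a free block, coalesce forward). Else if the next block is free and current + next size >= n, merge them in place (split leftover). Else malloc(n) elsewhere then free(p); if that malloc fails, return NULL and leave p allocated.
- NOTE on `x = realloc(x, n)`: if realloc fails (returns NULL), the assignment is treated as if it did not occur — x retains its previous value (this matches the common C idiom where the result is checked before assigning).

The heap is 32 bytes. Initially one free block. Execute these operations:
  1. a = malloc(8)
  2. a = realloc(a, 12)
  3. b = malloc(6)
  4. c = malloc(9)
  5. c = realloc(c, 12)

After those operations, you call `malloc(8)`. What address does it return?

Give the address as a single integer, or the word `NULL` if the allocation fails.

Answer: NULL

Derivation:
Op 1: a = malloc(8) -> a = 0; heap: [0-7 ALLOC][8-31 FREE]
Op 2: a = realloc(a, 12) -> a = 0; heap: [0-11 ALLOC][12-31 FREE]
Op 3: b = malloc(6) -> b = 12; heap: [0-11 ALLOC][12-17 ALLOC][18-31 FREE]
Op 4: c = malloc(9) -> c = 18; heap: [0-11 ALLOC][12-17 ALLOC][18-26 ALLOC][27-31 FREE]
Op 5: c = realloc(c, 12) -> c = 18; heap: [0-11 ALLOC][12-17 ALLOC][18-29 ALLOC][30-31 FREE]
malloc(8): first-fit scan over [0-11 ALLOC][12-17 ALLOC][18-29 ALLOC][30-31 FREE] -> NULL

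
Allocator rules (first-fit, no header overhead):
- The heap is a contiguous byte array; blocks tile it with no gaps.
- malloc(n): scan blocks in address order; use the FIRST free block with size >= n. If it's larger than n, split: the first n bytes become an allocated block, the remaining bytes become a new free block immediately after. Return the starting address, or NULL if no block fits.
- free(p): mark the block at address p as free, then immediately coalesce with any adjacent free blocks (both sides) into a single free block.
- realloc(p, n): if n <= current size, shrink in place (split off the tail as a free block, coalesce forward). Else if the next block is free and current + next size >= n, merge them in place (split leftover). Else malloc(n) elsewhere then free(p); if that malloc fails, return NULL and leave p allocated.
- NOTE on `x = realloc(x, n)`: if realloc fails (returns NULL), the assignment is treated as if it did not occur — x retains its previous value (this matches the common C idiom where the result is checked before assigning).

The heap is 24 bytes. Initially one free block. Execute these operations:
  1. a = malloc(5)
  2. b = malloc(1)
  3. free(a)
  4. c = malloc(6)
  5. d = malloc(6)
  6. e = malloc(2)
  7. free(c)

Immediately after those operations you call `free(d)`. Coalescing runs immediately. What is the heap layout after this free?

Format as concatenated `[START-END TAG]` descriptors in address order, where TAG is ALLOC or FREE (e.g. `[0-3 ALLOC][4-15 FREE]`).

Answer: [0-1 ALLOC][2-4 FREE][5-5 ALLOC][6-23 FREE]

Derivation:
Op 1: a = malloc(5) -> a = 0; heap: [0-4 ALLOC][5-23 FREE]
Op 2: b = malloc(1) -> b = 5; heap: [0-4 ALLOC][5-5 ALLOC][6-23 FREE]
Op 3: free(a) -> (freed a); heap: [0-4 FREE][5-5 ALLOC][6-23 FREE]
Op 4: c = malloc(6) -> c = 6; heap: [0-4 FREE][5-5 ALLOC][6-11 ALLOC][12-23 FREE]
Op 5: d = malloc(6) -> d = 12; heap: [0-4 FREE][5-5 ALLOC][6-11 ALLOC][12-17 ALLOC][18-23 FREE]
Op 6: e = malloc(2) -> e = 0; heap: [0-1 ALLOC][2-4 FREE][5-5 ALLOC][6-11 ALLOC][12-17 ALLOC][18-23 FREE]
Op 7: free(c) -> (freed c); heap: [0-1 ALLOC][2-4 FREE][5-5 ALLOC][6-11 FREE][12-17 ALLOC][18-23 FREE]
free(d): d = 12 -> block [12-17 ALLOC]; mark free, coalesce with adjacent free neighbors -> [0-1 ALLOC][2-4 FREE][5-5 ALLOC][6-23 FREE]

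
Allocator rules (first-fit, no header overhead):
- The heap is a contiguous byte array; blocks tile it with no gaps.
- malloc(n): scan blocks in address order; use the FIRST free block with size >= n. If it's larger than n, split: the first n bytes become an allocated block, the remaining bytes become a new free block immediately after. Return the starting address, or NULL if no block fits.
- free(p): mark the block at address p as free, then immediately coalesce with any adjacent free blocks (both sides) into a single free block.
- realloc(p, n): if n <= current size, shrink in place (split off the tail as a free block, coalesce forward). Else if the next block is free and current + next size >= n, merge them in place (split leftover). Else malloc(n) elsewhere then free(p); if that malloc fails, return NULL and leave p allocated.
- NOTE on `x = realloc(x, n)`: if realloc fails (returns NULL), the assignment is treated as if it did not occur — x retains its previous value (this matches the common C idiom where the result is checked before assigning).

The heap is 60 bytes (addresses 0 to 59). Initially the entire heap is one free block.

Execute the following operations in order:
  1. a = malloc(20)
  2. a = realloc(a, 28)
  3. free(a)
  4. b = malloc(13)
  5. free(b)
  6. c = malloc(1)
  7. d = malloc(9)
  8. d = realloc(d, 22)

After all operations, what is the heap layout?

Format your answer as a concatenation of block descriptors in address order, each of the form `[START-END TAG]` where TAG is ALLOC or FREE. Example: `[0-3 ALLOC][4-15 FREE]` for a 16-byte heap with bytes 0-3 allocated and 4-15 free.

Answer: [0-0 ALLOC][1-22 ALLOC][23-59 FREE]

Derivation:
Op 1: a = malloc(20) -> a = 0; heap: [0-19 ALLOC][20-59 FREE]
Op 2: a = realloc(a, 28) -> a = 0; heap: [0-27 ALLOC][28-59 FREE]
Op 3: free(a) -> (freed a); heap: [0-59 FREE]
Op 4: b = malloc(13) -> b = 0; heap: [0-12 ALLOC][13-59 FREE]
Op 5: free(b) -> (freed b); heap: [0-59 FREE]
Op 6: c = malloc(1) -> c = 0; heap: [0-0 ALLOC][1-59 FREE]
Op 7: d = malloc(9) -> d = 1; heap: [0-0 ALLOC][1-9 ALLOC][10-59 FREE]
Op 8: d = realloc(d, 22) -> d = 1; heap: [0-0 ALLOC][1-22 ALLOC][23-59 FREE]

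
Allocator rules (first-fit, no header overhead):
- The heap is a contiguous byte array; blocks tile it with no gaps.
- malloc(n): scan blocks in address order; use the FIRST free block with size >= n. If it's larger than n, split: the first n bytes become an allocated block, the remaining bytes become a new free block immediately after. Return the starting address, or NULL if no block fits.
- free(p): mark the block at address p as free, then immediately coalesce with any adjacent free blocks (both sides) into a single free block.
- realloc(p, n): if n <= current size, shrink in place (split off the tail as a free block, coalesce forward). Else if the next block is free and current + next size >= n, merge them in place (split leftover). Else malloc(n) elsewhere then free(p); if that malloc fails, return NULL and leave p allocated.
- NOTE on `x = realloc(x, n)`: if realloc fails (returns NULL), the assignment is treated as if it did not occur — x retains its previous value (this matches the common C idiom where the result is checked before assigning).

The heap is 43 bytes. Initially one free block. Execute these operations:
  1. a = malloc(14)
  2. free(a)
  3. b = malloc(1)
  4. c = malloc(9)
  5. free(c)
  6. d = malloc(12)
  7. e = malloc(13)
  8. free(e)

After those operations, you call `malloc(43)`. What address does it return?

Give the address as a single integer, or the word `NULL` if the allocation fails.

Op 1: a = malloc(14) -> a = 0; heap: [0-13 ALLOC][14-42 FREE]
Op 2: free(a) -> (freed a); heap: [0-42 FREE]
Op 3: b = malloc(1) -> b = 0; heap: [0-0 ALLOC][1-42 FREE]
Op 4: c = malloc(9) -> c = 1; heap: [0-0 ALLOC][1-9 ALLOC][10-42 FREE]
Op 5: free(c) -> (freed c); heap: [0-0 ALLOC][1-42 FREE]
Op 6: d = malloc(12) -> d = 1; heap: [0-0 ALLOC][1-12 ALLOC][13-42 FREE]
Op 7: e = malloc(13) -> e = 13; heap: [0-0 ALLOC][1-12 ALLOC][13-25 ALLOC][26-42 FREE]
Op 8: free(e) -> (freed e); heap: [0-0 ALLOC][1-12 ALLOC][13-42 FREE]
malloc(43): first-fit scan over [0-0 ALLOC][1-12 ALLOC][13-42 FREE] -> NULL

Answer: NULL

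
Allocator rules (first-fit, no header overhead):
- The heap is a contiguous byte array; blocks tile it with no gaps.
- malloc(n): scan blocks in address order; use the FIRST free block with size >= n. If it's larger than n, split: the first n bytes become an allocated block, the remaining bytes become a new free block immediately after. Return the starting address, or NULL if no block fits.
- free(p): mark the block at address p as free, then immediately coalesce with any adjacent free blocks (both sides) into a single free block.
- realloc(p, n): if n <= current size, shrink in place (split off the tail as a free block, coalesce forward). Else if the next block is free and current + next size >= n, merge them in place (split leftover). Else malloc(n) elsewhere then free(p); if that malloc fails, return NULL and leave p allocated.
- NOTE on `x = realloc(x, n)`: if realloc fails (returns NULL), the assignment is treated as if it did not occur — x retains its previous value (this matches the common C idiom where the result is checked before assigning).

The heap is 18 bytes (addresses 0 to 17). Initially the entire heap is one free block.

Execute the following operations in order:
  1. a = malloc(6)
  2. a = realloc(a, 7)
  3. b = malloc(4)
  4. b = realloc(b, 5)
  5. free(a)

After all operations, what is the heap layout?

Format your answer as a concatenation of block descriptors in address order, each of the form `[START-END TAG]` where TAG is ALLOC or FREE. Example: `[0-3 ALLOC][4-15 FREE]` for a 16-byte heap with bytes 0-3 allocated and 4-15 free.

Answer: [0-6 FREE][7-11 ALLOC][12-17 FREE]

Derivation:
Op 1: a = malloc(6) -> a = 0; heap: [0-5 ALLOC][6-17 FREE]
Op 2: a = realloc(a, 7) -> a = 0; heap: [0-6 ALLOC][7-17 FREE]
Op 3: b = malloc(4) -> b = 7; heap: [0-6 ALLOC][7-10 ALLOC][11-17 FREE]
Op 4: b = realloc(b, 5) -> b = 7; heap: [0-6 ALLOC][7-11 ALLOC][12-17 FREE]
Op 5: free(a) -> (freed a); heap: [0-6 FREE][7-11 ALLOC][12-17 FREE]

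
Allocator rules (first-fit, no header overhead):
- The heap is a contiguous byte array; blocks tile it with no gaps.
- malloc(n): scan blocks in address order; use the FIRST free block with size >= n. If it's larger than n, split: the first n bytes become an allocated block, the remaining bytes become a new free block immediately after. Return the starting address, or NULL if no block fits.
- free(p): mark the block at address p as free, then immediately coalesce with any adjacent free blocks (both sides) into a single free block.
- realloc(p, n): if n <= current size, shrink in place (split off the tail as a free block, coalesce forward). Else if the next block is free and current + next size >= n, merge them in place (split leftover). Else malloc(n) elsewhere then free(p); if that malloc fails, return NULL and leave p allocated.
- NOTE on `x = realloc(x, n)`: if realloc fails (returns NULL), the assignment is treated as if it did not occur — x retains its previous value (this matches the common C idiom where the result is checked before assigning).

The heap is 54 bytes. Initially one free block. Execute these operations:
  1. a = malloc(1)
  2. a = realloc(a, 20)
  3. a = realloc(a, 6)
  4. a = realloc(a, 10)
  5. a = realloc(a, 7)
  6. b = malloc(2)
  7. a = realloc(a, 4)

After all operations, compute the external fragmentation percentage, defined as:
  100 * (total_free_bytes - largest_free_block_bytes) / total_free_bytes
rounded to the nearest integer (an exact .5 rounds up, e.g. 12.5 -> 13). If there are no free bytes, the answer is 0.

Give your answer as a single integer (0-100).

Op 1: a = malloc(1) -> a = 0; heap: [0-0 ALLOC][1-53 FREE]
Op 2: a = realloc(a, 20) -> a = 0; heap: [0-19 ALLOC][20-53 FREE]
Op 3: a = realloc(a, 6) -> a = 0; heap: [0-5 ALLOC][6-53 FREE]
Op 4: a = realloc(a, 10) -> a = 0; heap: [0-9 ALLOC][10-53 FREE]
Op 5: a = realloc(a, 7) -> a = 0; heap: [0-6 ALLOC][7-53 FREE]
Op 6: b = malloc(2) -> b = 7; heap: [0-6 ALLOC][7-8 ALLOC][9-53 FREE]
Op 7: a = realloc(a, 4) -> a = 0; heap: [0-3 ALLOC][4-6 FREE][7-8 ALLOC][9-53 FREE]
Free blocks: [3 45] total_free=48 largest=45 -> 100*(48-45)/48 = 300/48 = 6.25 -> rounds to 6

Answer: 6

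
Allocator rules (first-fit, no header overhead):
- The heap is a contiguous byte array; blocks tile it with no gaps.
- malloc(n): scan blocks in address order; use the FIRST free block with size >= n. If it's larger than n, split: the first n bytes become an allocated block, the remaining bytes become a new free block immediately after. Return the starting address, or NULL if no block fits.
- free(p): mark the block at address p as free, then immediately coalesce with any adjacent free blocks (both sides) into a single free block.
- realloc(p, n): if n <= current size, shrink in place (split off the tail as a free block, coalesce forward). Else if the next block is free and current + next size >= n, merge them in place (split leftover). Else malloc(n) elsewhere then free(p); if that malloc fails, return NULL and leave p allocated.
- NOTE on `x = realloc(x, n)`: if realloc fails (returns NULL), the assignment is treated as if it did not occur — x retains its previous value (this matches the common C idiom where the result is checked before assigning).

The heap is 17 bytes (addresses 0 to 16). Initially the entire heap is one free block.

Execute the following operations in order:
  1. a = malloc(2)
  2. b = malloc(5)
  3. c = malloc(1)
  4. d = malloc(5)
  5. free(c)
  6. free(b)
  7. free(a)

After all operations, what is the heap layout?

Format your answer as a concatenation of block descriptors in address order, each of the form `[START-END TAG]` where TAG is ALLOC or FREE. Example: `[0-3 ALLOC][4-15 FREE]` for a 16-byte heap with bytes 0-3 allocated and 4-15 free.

Answer: [0-7 FREE][8-12 ALLOC][13-16 FREE]

Derivation:
Op 1: a = malloc(2) -> a = 0; heap: [0-1 ALLOC][2-16 FREE]
Op 2: b = malloc(5) -> b = 2; heap: [0-1 ALLOC][2-6 ALLOC][7-16 FREE]
Op 3: c = malloc(1) -> c = 7; heap: [0-1 ALLOC][2-6 ALLOC][7-7 ALLOC][8-16 FREE]
Op 4: d = malloc(5) -> d = 8; heap: [0-1 ALLOC][2-6 ALLOC][7-7 ALLOC][8-12 ALLOC][13-16 FREE]
Op 5: free(c) -> (freed c); heap: [0-1 ALLOC][2-6 ALLOC][7-7 FREE][8-12 ALLOC][13-16 FREE]
Op 6: free(b) -> (freed b); heap: [0-1 ALLOC][2-7 FREE][8-12 ALLOC][13-16 FREE]
Op 7: free(a) -> (freed a); heap: [0-7 FREE][8-12 ALLOC][13-16 FREE]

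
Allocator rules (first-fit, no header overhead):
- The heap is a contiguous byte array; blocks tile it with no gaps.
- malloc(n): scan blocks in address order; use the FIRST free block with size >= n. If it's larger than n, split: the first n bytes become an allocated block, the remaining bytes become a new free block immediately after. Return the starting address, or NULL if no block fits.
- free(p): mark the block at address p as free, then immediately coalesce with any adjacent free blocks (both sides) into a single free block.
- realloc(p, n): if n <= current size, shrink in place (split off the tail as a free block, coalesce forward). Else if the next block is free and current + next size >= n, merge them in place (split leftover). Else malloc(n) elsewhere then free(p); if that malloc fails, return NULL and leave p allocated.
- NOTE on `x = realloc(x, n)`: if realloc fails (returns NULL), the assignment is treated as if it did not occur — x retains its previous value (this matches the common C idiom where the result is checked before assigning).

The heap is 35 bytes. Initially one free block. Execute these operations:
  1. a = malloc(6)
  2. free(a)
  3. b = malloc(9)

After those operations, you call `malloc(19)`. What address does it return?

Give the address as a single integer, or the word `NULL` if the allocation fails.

Op 1: a = malloc(6) -> a = 0; heap: [0-5 ALLOC][6-34 FREE]
Op 2: free(a) -> (freed a); heap: [0-34 FREE]
Op 3: b = malloc(9) -> b = 0; heap: [0-8 ALLOC][9-34 FREE]
malloc(19): first-fit scan over [0-8 ALLOC][9-34 FREE] -> 9

Answer: 9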